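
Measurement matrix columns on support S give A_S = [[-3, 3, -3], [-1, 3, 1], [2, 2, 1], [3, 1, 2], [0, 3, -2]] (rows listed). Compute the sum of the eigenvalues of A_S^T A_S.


Sum of eigenvalues of A_S^T A_S = trace(A_S^T A_S) = sum of squared column norms of A_S.
A_S^T A_S diagonal: [23, 32, 19].
trace = 23 + 32 + 19 = 74.

74


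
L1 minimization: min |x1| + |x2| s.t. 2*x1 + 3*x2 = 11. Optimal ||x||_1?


Axis intercepts:
  x1 = 11/2, x2 = 0: L1 = 11/2
  x1 = 0, x2 = 11/3: L1 = 11/3
x* = (0, 11/3)
||x*||_1 = 11/3.

11/3


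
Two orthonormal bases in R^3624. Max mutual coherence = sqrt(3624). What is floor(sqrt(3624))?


60^2 = 3600 <= 3624 < 3721 = 61^2, so 60 <= sqrt(3624) < 61.
floor(sqrt(3624)) = 60.

60


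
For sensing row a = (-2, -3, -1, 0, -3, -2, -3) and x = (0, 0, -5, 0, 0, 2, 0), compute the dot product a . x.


Non-zero terms: ['-1*-5', '-2*2']
Products: [5, -4]
y = sum = 1.

1


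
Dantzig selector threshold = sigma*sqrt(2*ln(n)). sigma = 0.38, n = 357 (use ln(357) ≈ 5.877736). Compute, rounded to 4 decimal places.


ln(357) ≈ 5.877736.
2*ln(n) ≈ 11.755472.
sqrt(2*ln(n)) ≈ sqrt(11.755472) ≈ 3.428625.
threshold ≈ 0.38*3.428625 = 1.3028775 ≈ 1.3029.

1.3029


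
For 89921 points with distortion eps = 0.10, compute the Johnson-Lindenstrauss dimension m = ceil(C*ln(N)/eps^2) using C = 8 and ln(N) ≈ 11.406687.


ln(89921) ≈ 11.406687.
eps^2 = 0.10^2 = 0.01.
C*ln(N)/eps^2 ≈ 8*11.406687/0.01 ≈ 9125.3496.
m = ceil(9125.3496) = 9126.

9126


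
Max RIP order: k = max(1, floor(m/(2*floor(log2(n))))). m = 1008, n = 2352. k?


floor(log2(2352)) = 11.
2*11 = 22.
m/(2*floor(log2(n))) = 1008/22 ≈ 45.8182.
floor = 45.
k = max(1, 45) = 45.

45


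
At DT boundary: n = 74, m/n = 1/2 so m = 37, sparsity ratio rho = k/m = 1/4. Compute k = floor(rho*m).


m = 1/2*74 = 37.
rho = 1/4.
rho*m = 1/4*37 = 9.25.
k = floor(9.25) = 9.

9


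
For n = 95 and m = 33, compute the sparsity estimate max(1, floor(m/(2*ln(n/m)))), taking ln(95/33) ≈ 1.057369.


n/m = 95/33.
ln(n/m) ≈ 1.057369.
2*ln(n/m) ≈ 2.114738.
m/(2*ln(n/m)) ≈ 33/2.114738 ≈ 15.6048.
floor = 15.
k_max = max(1, 15) = 15.

15


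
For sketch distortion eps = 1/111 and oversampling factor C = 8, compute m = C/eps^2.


1/eps = 111.
(1/eps)^2 = 12321.
m = 8*12321 = 98568.

98568


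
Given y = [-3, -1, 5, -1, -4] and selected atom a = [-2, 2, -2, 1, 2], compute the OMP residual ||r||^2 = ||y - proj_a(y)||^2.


a^T a = 17.
a^T y = -15.
coeff = -15/17 = -15/17.
||r||^2 = 659/17.

659/17


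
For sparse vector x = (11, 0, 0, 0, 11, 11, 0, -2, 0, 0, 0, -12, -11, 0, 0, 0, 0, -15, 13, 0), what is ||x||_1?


Non-zero entries: [(0, 11), (4, 11), (5, 11), (7, -2), (11, -12), (12, -11), (17, -15), (18, 13)]
Absolute values: [11, 11, 11, 2, 12, 11, 15, 13]
||x||_1 = sum = 86.

86


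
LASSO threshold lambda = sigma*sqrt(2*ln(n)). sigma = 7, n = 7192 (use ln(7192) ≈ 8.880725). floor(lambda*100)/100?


ln(7192) ≈ 8.880725.
2*ln(n) ≈ 17.76145.
sqrt(2*ln(n)) ≈ sqrt(17.76145) ≈ 4.214434.
lambda ≈ 7*4.214434 = 29.501038.
floor(lambda*100)/100 = 29.50.

29.50


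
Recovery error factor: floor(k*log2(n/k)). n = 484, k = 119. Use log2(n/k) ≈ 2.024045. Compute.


log2(n/k) = log2(484/119) ≈ 2.024045.
k*log2(n/k) ≈ 119*2.024045 = 240.861355.
floor(240.861355) = 240.

240


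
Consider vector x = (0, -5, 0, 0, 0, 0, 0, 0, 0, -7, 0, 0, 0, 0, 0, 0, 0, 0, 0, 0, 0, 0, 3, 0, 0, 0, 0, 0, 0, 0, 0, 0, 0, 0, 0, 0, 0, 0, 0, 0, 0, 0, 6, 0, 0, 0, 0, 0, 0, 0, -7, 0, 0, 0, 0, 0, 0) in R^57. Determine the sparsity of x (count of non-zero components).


Non-zero positions: [1, 9, 22, 42, 50].
Sparsity = 5.

5


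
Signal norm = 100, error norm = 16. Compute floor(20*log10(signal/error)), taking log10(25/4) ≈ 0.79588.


||x||/||e|| = 100/16 = 25/4.
log10(25/4) ≈ 0.79588.
20*log10(||x||/||e||) ≈ 20*0.79588 = 15.9176.
floor(15.9176) = 15.

15


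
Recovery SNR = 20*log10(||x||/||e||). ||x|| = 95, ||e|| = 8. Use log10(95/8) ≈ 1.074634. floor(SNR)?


||x||/||e|| = 95/8.
log10(95/8) ≈ 1.074634.
20*log10(||x||/||e||) ≈ 20*1.074634 = 21.49268.
floor(21.49268) = 21.

21


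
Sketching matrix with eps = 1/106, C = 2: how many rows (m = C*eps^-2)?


1/eps = 106.
(1/eps)^2 = 11236.
m = 2*11236 = 22472.

22472


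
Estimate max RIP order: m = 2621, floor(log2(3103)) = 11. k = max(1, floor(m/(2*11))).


floor(log2(3103)) = 11.
2*11 = 22.
m/(2*floor(log2(n))) = 2621/22 ≈ 119.1364.
floor = 119.
k = max(1, 119) = 119.

119


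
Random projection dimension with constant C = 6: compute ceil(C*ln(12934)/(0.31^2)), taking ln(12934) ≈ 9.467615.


ln(12934) ≈ 9.467615.
eps^2 = 0.31^2 = 0.0961.
C*ln(N)/eps^2 ≈ 6*9.467615/0.0961 ≈ 591.1102.
m = ceil(591.1102) = 592.

592


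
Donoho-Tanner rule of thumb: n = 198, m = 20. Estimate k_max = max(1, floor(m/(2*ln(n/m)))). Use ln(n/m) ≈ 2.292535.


n/m = 198/20 = 99/10.
ln(n/m) ≈ 2.292535.
2*ln(n/m) ≈ 4.58507.
m/(2*ln(n/m)) ≈ 20/4.58507 ≈ 4.362.
floor = 4.
k_max = max(1, 4) = 4.

4


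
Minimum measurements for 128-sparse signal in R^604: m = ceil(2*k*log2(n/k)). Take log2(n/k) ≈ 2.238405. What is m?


log2(n/k) = log2(604/128) ≈ 2.238405.
2*k*log2(n/k) ≈ 2*128*2.238405 = 573.03168.
m = ceil(573.03168) = 574.

574


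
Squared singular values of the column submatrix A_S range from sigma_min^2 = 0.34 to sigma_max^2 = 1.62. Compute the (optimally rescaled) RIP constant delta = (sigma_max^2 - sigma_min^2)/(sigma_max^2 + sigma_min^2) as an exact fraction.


lambda_max - lambda_min = 1.62 - 0.34 = 1.28.
lambda_max + lambda_min = 1.62 + 0.34 = 1.96.
delta = 1.28/1.96 = 128/196 = 32/49.

32/49


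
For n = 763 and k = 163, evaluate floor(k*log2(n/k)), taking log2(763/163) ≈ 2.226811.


log2(n/k) = log2(763/163) ≈ 2.226811.
k*log2(n/k) ≈ 163*2.226811 = 362.970193.
floor(362.970193) = 362.

362


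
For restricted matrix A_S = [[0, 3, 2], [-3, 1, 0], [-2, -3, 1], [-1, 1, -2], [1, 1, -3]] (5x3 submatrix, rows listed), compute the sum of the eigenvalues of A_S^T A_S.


Sum of eigenvalues of A_S^T A_S = trace(A_S^T A_S) = sum of squared column norms of A_S.
A_S^T A_S diagonal: [15, 21, 18].
trace = 15 + 21 + 18 = 54.

54


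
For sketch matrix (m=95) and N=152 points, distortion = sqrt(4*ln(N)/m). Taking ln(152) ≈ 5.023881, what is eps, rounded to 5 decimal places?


ln(152) ≈ 5.023881.
4*ln(N)/m ≈ 4*5.023881/95 ≈ 0.21153183.
eps = sqrt(0.21153183) ≈ 0.4599259 ≈ 0.45993.

0.45993


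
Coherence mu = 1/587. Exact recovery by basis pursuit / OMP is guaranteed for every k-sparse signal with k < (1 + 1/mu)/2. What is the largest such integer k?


1/mu = 587.
1 + 1/mu = 588.
(1 + 1/mu)/2 = 294 is an integer and the inequality is strict, so k_max = 294 - 1 = 293.

293


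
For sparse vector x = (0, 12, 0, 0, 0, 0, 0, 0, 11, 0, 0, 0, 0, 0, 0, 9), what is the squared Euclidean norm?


Non-zero entries: [(1, 12), (8, 11), (15, 9)]
Squares: [144, 121, 81]
||x||_2^2 = sum = 346.

346


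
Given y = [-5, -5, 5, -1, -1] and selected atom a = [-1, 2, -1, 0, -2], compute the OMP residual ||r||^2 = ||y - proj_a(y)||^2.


a^T a = 10.
a^T y = -8.
coeff = -8/10 = -4/5.
||r||^2 = 353/5.

353/5


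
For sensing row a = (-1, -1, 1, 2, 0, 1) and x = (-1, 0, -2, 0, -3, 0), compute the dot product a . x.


Non-zero terms: ['-1*-1', '1*-2', '0*-3']
Products: [1, -2, 0]
y = sum = -1.

-1


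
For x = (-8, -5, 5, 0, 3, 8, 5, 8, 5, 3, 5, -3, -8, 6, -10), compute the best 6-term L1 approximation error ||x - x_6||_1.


Sorted |x_i| descending: [10, 8, 8, 8, 8, 6, 5, 5, 5, 5, 5, 3, 3, 3, 0]
Keep top 6: [10, 8, 8, 8, 8, 6]
Tail entries: [5, 5, 5, 5, 5, 3, 3, 3, 0]
L1 error = sum of tail = 34.

34


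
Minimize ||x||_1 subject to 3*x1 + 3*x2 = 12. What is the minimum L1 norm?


Axis intercepts:
  x1 = 4, x2 = 0: L1 = 4
  x1 = 0, x2 = 4: L1 = 4
x* = (4, 0)
||x*||_1 = 4.

4


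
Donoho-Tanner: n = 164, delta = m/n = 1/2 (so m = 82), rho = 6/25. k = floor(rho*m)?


m = 1/2*164 = 82.
rho = 6/25.
rho*m = 6/25*82 = 19.68.
k = floor(19.68) = 19.

19


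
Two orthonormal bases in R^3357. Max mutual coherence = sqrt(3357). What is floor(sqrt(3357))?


57^2 = 3249 <= 3357 < 3364 = 58^2, so 57 <= sqrt(3357) < 58.
floor(sqrt(3357)) = 57.

57


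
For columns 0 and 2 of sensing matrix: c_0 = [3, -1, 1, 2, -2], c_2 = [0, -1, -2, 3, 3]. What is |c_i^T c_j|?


Inner product: 3*0 + -1*-1 + 1*-2 + 2*3 + -2*3
Products: [0, 1, -2, 6, -6]
Sum = -1.
|dot| = 1.

1


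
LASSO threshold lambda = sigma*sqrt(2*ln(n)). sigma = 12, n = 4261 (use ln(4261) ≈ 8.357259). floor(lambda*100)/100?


ln(4261) ≈ 8.357259.
2*ln(n) ≈ 16.714518.
sqrt(2*ln(n)) ≈ sqrt(16.714518) ≈ 4.088339.
lambda ≈ 12*4.088339 = 49.060068.
floor(lambda*100)/100 = 49.06.

49.06


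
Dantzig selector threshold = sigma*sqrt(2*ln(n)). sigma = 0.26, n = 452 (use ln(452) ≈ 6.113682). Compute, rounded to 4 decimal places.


ln(452) ≈ 6.113682.
2*ln(n) ≈ 12.227364.
sqrt(2*ln(n)) ≈ sqrt(12.227364) ≈ 3.496765.
threshold ≈ 0.26*3.496765 = 0.9091589 ≈ 0.9092.

0.9092


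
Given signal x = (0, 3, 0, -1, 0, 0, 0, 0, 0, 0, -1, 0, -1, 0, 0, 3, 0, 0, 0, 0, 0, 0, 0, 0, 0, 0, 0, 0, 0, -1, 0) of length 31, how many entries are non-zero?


Non-zero positions: [1, 3, 10, 12, 15, 29].
Sparsity = 6.

6


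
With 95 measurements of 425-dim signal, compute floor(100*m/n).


100*m/n = 100*95/425 ≈ 22.3529.
floor = 22.

22


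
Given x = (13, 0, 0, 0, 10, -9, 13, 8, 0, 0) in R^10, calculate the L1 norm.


Non-zero entries: [(0, 13), (4, 10), (5, -9), (6, 13), (7, 8)]
Absolute values: [13, 10, 9, 13, 8]
||x||_1 = sum = 53.

53


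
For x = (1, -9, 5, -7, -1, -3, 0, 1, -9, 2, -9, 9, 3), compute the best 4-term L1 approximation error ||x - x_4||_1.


Sorted |x_i| descending: [9, 9, 9, 9, 7, 5, 3, 3, 2, 1, 1, 1, 0]
Keep top 4: [9, 9, 9, 9]
Tail entries: [7, 5, 3, 3, 2, 1, 1, 1, 0]
L1 error = sum of tail = 23.

23


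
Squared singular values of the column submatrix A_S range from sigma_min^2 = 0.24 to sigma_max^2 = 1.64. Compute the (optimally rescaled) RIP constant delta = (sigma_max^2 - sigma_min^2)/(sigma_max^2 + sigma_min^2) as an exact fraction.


lambda_max - lambda_min = 1.64 - 0.24 = 1.40.
lambda_max + lambda_min = 1.64 + 0.24 = 1.88.
delta = 1.40/1.88 = 140/188 = 35/47.

35/47


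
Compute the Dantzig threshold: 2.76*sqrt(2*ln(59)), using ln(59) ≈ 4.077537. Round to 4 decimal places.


ln(59) ≈ 4.077537.
2*ln(n) ≈ 8.155074.
sqrt(2*ln(n)) ≈ sqrt(8.155074) ≈ 2.855709.
threshold ≈ 2.76*2.855709 = 7.88175684 ≈ 7.8818.

7.8818


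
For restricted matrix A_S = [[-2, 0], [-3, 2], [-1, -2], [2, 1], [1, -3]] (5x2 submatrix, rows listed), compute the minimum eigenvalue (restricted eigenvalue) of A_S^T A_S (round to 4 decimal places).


A_S^T A_S = [[19, -5], [-5, 18]].
trace = 37.
det = 317.
disc = trace^2 - 4*det = 1369 - 4*317 = 101.
sqrt(101) ≈ 10.049876.
lam_min = (37 - sqrt(101))/2 ≈ (37 - 10.049876)/2 = 13.475062 ≈ 13.4751.

13.4751


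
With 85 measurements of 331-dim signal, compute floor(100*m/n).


100*m/n = 100*85/331 ≈ 25.6798.
floor = 25.

25


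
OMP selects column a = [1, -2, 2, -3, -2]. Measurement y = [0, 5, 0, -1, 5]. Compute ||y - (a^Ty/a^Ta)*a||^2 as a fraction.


a^T a = 22.
a^T y = -17.
coeff = -17/22 = -17/22.
||r||^2 = 833/22.

833/22


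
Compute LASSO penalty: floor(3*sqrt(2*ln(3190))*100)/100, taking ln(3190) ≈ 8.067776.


ln(3190) ≈ 8.067776.
2*ln(n) ≈ 16.135552.
sqrt(2*ln(n)) ≈ sqrt(16.135552) ≈ 4.016908.
lambda ≈ 3*4.016908 = 12.050724.
floor(lambda*100)/100 = 12.05.

12.05


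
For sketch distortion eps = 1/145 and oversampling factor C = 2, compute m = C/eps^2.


1/eps = 145.
(1/eps)^2 = 21025.
m = 2*21025 = 42050.

42050


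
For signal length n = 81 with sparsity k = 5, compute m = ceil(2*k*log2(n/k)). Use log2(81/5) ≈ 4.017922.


log2(n/k) = log2(81/5) ≈ 4.017922.
2*k*log2(n/k) ≈ 2*5*4.017922 = 40.17922.
m = ceil(40.17922) = 41.

41


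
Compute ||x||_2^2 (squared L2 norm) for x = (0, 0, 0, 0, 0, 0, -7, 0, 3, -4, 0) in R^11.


Non-zero entries: [(6, -7), (8, 3), (9, -4)]
Squares: [49, 9, 16]
||x||_2^2 = sum = 74.

74


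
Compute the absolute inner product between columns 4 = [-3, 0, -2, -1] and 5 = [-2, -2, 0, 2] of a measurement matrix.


Inner product: -3*-2 + 0*-2 + -2*0 + -1*2
Products: [6, 0, 0, -2]
Sum = 4.
|dot| = 4.

4


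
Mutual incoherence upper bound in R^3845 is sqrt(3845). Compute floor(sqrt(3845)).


62^2 = 3844 <= 3845 < 3969 = 63^2, so 62 <= sqrt(3845) < 63.
floor(sqrt(3845)) = 62.

62


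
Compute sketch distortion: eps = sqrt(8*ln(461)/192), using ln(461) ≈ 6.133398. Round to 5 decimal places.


ln(461) ≈ 6.133398.
8*ln(N)/m ≈ 8*6.133398/192 ≈ 0.25555825.
eps = sqrt(0.25555825) ≈ 0.5055277 ≈ 0.50553.

0.50553


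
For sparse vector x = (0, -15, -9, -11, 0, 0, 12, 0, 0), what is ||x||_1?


Non-zero entries: [(1, -15), (2, -9), (3, -11), (6, 12)]
Absolute values: [15, 9, 11, 12]
||x||_1 = sum = 47.

47


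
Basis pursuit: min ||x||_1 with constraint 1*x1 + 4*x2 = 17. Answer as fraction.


Axis intercepts:
  x1 = 17, x2 = 0: L1 = 17
  x1 = 0, x2 = 17/4: L1 = 17/4
x* = (0, 17/4)
||x*||_1 = 17/4.

17/4


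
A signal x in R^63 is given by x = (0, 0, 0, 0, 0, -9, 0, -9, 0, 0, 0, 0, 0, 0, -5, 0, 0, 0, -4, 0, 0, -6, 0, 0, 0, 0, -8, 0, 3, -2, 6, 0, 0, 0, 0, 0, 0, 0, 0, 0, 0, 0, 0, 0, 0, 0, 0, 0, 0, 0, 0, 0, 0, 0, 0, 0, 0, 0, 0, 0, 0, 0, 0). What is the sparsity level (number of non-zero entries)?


Non-zero positions: [5, 7, 14, 18, 21, 26, 28, 29, 30].
Sparsity = 9.

9


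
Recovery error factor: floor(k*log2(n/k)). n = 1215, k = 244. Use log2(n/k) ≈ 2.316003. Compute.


log2(n/k) = log2(1215/244) ≈ 2.316003.
k*log2(n/k) ≈ 244*2.316003 = 565.104732.
floor(565.104732) = 565.

565


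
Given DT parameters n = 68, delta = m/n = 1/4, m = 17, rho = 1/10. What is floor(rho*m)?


m = 1/4*68 = 17.
rho = 1/10.
rho*m = 1/10*17 = 1.7.
k = floor(1.7) = 1.

1


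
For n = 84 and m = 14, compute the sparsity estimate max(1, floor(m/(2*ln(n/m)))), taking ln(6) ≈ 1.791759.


n/m = 84/14 = 6.
ln(n/m) ≈ 1.791759.
2*ln(n/m) ≈ 3.583518.
m/(2*ln(n/m)) ≈ 14/3.583518 ≈ 3.9068.
floor = 3.
k_max = max(1, 3) = 3.

3


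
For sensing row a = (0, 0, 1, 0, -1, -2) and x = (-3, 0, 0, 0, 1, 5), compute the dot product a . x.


Non-zero terms: ['0*-3', '-1*1', '-2*5']
Products: [0, -1, -10]
y = sum = -11.

-11


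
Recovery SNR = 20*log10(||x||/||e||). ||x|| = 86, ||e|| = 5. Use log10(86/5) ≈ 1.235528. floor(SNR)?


||x||/||e|| = 86/5.
log10(86/5) ≈ 1.235528.
20*log10(||x||/||e||) ≈ 20*1.235528 = 24.71056.
floor(24.71056) = 24.

24


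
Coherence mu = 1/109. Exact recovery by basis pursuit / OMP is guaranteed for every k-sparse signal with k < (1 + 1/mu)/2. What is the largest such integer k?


1/mu = 109.
1 + 1/mu = 110.
(1 + 1/mu)/2 = 55 is an integer and the inequality is strict, so k_max = 55 - 1 = 54.

54


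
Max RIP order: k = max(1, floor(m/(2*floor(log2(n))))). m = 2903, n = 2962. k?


floor(log2(2962)) = 11.
2*11 = 22.
m/(2*floor(log2(n))) = 2903/22 ≈ 131.9545.
floor = 131.
k = max(1, 131) = 131.

131


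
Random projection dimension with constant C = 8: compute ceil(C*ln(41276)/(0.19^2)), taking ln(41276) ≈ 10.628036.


ln(41276) ≈ 10.628036.
eps^2 = 0.19^2 = 0.0361.
C*ln(N)/eps^2 ≈ 8*10.628036/0.0361 ≈ 2355.2434.
m = ceil(2355.2434) = 2356.

2356


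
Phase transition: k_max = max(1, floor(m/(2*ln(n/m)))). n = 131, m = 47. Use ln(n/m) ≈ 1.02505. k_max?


n/m = 131/47.
ln(n/m) ≈ 1.02505.
2*ln(n/m) ≈ 2.0501.
m/(2*ln(n/m)) ≈ 47/2.0501 ≈ 22.9257.
floor = 22.
k_max = max(1, 22) = 22.

22


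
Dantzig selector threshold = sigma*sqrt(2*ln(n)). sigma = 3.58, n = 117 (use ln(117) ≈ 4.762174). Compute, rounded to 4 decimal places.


ln(117) ≈ 4.762174.
2*ln(n) ≈ 9.524348.
sqrt(2*ln(n)) ≈ sqrt(9.524348) ≈ 3.086154.
threshold ≈ 3.58*3.086154 = 11.04843132 ≈ 11.0484.

11.0484


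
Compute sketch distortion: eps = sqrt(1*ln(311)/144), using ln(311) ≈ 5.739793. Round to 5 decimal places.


ln(311) ≈ 5.739793.
1*ln(N)/m ≈ 1*5.739793/144 ≈ 0.03985967.
eps = sqrt(0.03985967) ≈ 0.1996489 ≈ 0.19965.

0.19965


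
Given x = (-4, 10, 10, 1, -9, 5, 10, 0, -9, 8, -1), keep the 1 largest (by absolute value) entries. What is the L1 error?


Sorted |x_i| descending: [10, 10, 10, 9, 9, 8, 5, 4, 1, 1, 0]
Keep top 1: [10]
Tail entries: [10, 10, 9, 9, 8, 5, 4, 1, 1, 0]
L1 error = sum of tail = 57.

57


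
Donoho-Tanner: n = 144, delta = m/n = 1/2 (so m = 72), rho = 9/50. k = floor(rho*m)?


m = 1/2*144 = 72.
rho = 9/50.
rho*m = 9/50*72 = 12.96.
k = floor(12.96) = 12.

12


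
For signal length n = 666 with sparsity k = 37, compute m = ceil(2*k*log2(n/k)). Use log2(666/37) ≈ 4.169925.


log2(n/k) = log2(666/37) ≈ 4.169925.
2*k*log2(n/k) ≈ 2*37*4.169925 = 308.57445.
m = ceil(308.57445) = 309.

309


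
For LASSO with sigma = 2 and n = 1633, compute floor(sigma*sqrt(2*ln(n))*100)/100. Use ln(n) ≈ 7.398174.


ln(1633) ≈ 7.398174.
2*ln(n) ≈ 14.796348.
sqrt(2*ln(n)) ≈ sqrt(14.796348) ≈ 3.846602.
lambda ≈ 2*3.846602 = 7.693204.
floor(lambda*100)/100 = 7.69.

7.69


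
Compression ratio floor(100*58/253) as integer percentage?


100*m/n = 100*58/253 ≈ 22.9249.
floor = 22.

22


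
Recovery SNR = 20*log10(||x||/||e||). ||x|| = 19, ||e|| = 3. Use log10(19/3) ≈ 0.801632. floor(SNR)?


||x||/||e|| = 19/3.
log10(19/3) ≈ 0.801632.
20*log10(||x||/||e||) ≈ 20*0.801632 = 16.03264.
floor(16.03264) = 16.

16


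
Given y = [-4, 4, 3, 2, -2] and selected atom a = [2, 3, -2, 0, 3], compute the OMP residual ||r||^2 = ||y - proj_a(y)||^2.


a^T a = 26.
a^T y = -8.
coeff = -8/26 = -4/13.
||r||^2 = 605/13.

605/13


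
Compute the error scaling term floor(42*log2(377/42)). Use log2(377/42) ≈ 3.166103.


log2(n/k) = log2(377/42) ≈ 3.166103.
k*log2(n/k) ≈ 42*3.166103 = 132.976326.
floor(132.976326) = 132.

132


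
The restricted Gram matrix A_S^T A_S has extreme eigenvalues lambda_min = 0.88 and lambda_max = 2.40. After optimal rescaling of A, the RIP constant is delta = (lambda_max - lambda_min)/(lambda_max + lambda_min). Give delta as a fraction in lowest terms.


lambda_max - lambda_min = 2.40 - 0.88 = 1.52.
lambda_max + lambda_min = 2.40 + 0.88 = 3.28.
delta = 1.52/3.28 = 152/328 = 19/41.

19/41


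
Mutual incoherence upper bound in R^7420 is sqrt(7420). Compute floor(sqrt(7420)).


86^2 = 7396 <= 7420 < 7569 = 87^2, so 86 <= sqrt(7420) < 87.
floor(sqrt(7420)) = 86.

86


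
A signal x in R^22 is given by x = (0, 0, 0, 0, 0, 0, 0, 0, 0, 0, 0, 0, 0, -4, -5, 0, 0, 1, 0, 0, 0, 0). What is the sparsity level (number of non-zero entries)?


Non-zero positions: [13, 14, 17].
Sparsity = 3.

3


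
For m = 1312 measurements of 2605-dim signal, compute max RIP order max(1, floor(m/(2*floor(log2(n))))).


floor(log2(2605)) = 11.
2*11 = 22.
m/(2*floor(log2(n))) = 1312/22 ≈ 59.6364.
floor = 59.
k = max(1, 59) = 59.

59


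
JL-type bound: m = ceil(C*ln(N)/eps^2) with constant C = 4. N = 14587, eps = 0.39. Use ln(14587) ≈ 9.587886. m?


ln(14587) ≈ 9.587886.
eps^2 = 0.39^2 = 0.1521.
C*ln(N)/eps^2 ≈ 4*9.587886/0.1521 ≈ 252.1469.
m = ceil(252.1469) = 253.

253


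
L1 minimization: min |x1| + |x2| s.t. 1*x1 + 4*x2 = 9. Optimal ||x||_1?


Axis intercepts:
  x1 = 9, x2 = 0: L1 = 9
  x1 = 0, x2 = 9/4: L1 = 9/4
x* = (0, 9/4)
||x*||_1 = 9/4.

9/4


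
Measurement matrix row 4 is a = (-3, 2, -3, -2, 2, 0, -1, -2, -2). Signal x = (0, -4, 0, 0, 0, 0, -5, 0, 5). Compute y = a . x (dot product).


Non-zero terms: ['2*-4', '-1*-5', '-2*5']
Products: [-8, 5, -10]
y = sum = -13.

-13


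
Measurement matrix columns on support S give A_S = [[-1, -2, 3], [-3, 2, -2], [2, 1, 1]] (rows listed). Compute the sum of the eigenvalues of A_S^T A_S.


Sum of eigenvalues of A_S^T A_S = trace(A_S^T A_S) = sum of squared column norms of A_S.
A_S^T A_S diagonal: [14, 9, 14].
trace = 14 + 9 + 14 = 37.

37


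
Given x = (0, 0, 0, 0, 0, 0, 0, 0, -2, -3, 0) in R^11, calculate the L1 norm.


Non-zero entries: [(8, -2), (9, -3)]
Absolute values: [2, 3]
||x||_1 = sum = 5.

5


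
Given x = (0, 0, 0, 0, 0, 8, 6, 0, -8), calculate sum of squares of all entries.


Non-zero entries: [(5, 8), (6, 6), (8, -8)]
Squares: [64, 36, 64]
||x||_2^2 = sum = 164.

164


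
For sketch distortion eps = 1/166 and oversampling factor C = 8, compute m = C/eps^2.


1/eps = 166.
(1/eps)^2 = 27556.
m = 8*27556 = 220448.

220448


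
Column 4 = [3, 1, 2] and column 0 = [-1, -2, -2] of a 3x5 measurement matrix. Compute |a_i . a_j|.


Inner product: 3*-1 + 1*-2 + 2*-2
Products: [-3, -2, -4]
Sum = -9.
|dot| = 9.

9


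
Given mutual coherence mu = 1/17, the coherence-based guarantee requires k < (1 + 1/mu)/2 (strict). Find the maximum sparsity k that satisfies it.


1/mu = 17.
1 + 1/mu = 18.
(1 + 1/mu)/2 = 9 is an integer and the inequality is strict, so k_max = 9 - 1 = 8.

8


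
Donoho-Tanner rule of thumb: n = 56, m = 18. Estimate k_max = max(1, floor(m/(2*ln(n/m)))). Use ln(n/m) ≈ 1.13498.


n/m = 56/18 = 28/9.
ln(n/m) ≈ 1.13498.
2*ln(n/m) ≈ 2.26996.
m/(2*ln(n/m)) ≈ 18/2.26996 ≈ 7.9297.
floor = 7.
k_max = max(1, 7) = 7.

7


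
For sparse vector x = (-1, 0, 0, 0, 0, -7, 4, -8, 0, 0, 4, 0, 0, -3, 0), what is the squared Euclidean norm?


Non-zero entries: [(0, -1), (5, -7), (6, 4), (7, -8), (10, 4), (13, -3)]
Squares: [1, 49, 16, 64, 16, 9]
||x||_2^2 = sum = 155.

155


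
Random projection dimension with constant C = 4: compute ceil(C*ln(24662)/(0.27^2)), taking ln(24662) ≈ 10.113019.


ln(24662) ≈ 10.113019.
eps^2 = 0.27^2 = 0.0729.
C*ln(N)/eps^2 ≈ 4*10.113019/0.0729 ≈ 554.8982.
m = ceil(554.8982) = 555.

555


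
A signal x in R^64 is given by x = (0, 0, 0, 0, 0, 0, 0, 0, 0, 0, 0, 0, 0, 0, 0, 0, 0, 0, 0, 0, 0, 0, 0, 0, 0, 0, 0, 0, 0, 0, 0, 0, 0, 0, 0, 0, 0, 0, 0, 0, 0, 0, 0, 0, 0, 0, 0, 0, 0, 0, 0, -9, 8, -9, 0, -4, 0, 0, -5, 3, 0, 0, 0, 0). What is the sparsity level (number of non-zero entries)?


Non-zero positions: [51, 52, 53, 55, 58, 59].
Sparsity = 6.

6


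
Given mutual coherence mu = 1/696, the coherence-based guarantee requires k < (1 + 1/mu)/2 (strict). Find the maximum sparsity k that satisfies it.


1/mu = 696.
1 + 1/mu = 697.
(1 + 1/mu)/2 = 348.5 is not an integer, so k_max = floor(348.5) = 348.

348


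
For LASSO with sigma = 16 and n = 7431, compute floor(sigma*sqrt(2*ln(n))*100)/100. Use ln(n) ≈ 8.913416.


ln(7431) ≈ 8.913416.
2*ln(n) ≈ 17.826832.
sqrt(2*ln(n)) ≈ sqrt(17.826832) ≈ 4.222183.
lambda ≈ 16*4.222183 = 67.554928.
floor(lambda*100)/100 = 67.55.

67.55


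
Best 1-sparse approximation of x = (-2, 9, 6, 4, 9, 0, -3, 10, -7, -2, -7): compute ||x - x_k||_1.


Sorted |x_i| descending: [10, 9, 9, 7, 7, 6, 4, 3, 2, 2, 0]
Keep top 1: [10]
Tail entries: [9, 9, 7, 7, 6, 4, 3, 2, 2, 0]
L1 error = sum of tail = 49.

49


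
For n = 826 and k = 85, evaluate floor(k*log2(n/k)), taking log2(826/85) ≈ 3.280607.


log2(n/k) = log2(826/85) ≈ 3.280607.
k*log2(n/k) ≈ 85*3.280607 = 278.851595.
floor(278.851595) = 278.

278


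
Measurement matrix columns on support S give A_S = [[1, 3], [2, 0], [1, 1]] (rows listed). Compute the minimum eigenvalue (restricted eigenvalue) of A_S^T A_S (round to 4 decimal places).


A_S^T A_S = [[6, 4], [4, 10]].
trace = 16.
det = 44.
disc = trace^2 - 4*det = 256 - 4*44 = 80.
sqrt(80) ≈ 8.944272.
lam_min = (16 - sqrt(80))/2 ≈ (16 - 8.944272)/2 = 3.527864 ≈ 3.5279.

3.5279


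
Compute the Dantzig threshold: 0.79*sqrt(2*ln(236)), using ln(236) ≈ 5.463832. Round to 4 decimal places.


ln(236) ≈ 5.463832.
2*ln(n) ≈ 10.927664.
sqrt(2*ln(n)) ≈ sqrt(10.927664) ≈ 3.305702.
threshold ≈ 0.79*3.305702 = 2.61150458 ≈ 2.6115.

2.6115


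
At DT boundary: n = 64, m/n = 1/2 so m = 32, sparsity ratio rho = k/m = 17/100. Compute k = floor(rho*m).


m = 1/2*64 = 32.
rho = 17/100.
rho*m = 17/100*32 = 5.44.
k = floor(5.44) = 5.

5


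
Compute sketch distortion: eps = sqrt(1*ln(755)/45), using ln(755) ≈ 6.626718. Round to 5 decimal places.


ln(755) ≈ 6.626718.
1*ln(N)/m ≈ 1*6.626718/45 ≈ 0.1472604.
eps = sqrt(0.1472604) ≈ 0.3837452 ≈ 0.38375.

0.38375


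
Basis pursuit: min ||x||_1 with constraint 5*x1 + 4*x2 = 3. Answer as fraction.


Axis intercepts:
  x1 = 3/5, x2 = 0: L1 = 3/5
  x1 = 0, x2 = 3/4: L1 = 3/4
x* = (3/5, 0)
||x*||_1 = 3/5.

3/5


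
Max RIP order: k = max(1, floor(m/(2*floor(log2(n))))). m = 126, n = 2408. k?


floor(log2(2408)) = 11.
2*11 = 22.
m/(2*floor(log2(n))) = 126/22 ≈ 5.7273.
floor = 5.
k = max(1, 5) = 5.

5


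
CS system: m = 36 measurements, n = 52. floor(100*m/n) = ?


100*m/n = 100*36/52 ≈ 69.2308.
floor = 69.

69


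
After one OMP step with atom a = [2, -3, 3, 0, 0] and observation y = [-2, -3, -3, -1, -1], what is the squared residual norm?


a^T a = 22.
a^T y = -4.
coeff = -4/22 = -2/11.
||r||^2 = 256/11.

256/11


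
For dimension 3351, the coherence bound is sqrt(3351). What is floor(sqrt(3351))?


57^2 = 3249 <= 3351 < 3364 = 58^2, so 57 <= sqrt(3351) < 58.
floor(sqrt(3351)) = 57.

57


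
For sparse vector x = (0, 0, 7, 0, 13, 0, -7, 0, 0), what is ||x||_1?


Non-zero entries: [(2, 7), (4, 13), (6, -7)]
Absolute values: [7, 13, 7]
||x||_1 = sum = 27.

27


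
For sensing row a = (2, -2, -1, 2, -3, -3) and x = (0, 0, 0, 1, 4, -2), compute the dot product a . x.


Non-zero terms: ['2*1', '-3*4', '-3*-2']
Products: [2, -12, 6]
y = sum = -4.

-4


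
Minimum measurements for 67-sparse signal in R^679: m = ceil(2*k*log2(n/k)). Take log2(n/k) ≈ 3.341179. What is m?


log2(n/k) = log2(679/67) ≈ 3.341179.
2*k*log2(n/k) ≈ 2*67*3.341179 = 447.717986.
m = ceil(447.717986) = 448.

448


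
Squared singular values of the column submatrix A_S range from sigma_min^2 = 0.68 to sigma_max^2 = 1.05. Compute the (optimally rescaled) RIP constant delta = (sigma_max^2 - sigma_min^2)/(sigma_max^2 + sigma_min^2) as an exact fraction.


lambda_max - lambda_min = 1.05 - 0.68 = 0.37.
lambda_max + lambda_min = 1.05 + 0.68 = 1.73.
delta = 0.37/1.73 = 37/173.

37/173


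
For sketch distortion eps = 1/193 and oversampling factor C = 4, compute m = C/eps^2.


1/eps = 193.
(1/eps)^2 = 37249.
m = 4*37249 = 148996.

148996


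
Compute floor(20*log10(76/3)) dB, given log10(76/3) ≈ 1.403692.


||x||/||e|| = 76/3.
log10(76/3) ≈ 1.403692.
20*log10(||x||/||e||) ≈ 20*1.403692 = 28.07384.
floor(28.07384) = 28.

28


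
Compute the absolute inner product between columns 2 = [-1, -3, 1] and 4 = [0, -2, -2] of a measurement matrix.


Inner product: -1*0 + -3*-2 + 1*-2
Products: [0, 6, -2]
Sum = 4.
|dot| = 4.

4


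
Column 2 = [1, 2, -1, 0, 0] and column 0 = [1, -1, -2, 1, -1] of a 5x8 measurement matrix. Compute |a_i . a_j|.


Inner product: 1*1 + 2*-1 + -1*-2 + 0*1 + 0*-1
Products: [1, -2, 2, 0, 0]
Sum = 1.
|dot| = 1.

1


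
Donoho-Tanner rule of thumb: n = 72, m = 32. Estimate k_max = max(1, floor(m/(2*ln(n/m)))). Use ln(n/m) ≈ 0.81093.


n/m = 72/32 = 9/4.
ln(n/m) ≈ 0.81093.
2*ln(n/m) ≈ 1.62186.
m/(2*ln(n/m)) ≈ 32/1.62186 ≈ 19.7304.
floor = 19.
k_max = max(1, 19) = 19.

19


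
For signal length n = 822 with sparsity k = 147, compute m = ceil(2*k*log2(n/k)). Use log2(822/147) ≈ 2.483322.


log2(n/k) = log2(822/147) ≈ 2.483322.
2*k*log2(n/k) ≈ 2*147*2.483322 = 730.096668.
m = ceil(730.096668) = 731.

731


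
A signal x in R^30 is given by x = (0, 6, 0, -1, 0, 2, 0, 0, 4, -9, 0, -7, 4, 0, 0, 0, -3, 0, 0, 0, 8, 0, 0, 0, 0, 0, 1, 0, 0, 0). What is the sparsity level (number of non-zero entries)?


Non-zero positions: [1, 3, 5, 8, 9, 11, 12, 16, 20, 26].
Sparsity = 10.

10


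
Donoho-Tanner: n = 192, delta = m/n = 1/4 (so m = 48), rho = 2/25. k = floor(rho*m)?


m = 1/4*192 = 48.
rho = 2/25.
rho*m = 2/25*48 = 3.84.
k = floor(3.84) = 3.

3


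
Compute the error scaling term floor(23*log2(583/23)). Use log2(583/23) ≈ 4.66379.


log2(n/k) = log2(583/23) ≈ 4.66379.
k*log2(n/k) ≈ 23*4.66379 = 107.26717.
floor(107.26717) = 107.

107


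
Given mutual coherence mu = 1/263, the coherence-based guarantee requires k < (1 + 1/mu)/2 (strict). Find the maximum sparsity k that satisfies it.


1/mu = 263.
1 + 1/mu = 264.
(1 + 1/mu)/2 = 132 is an integer and the inequality is strict, so k_max = 132 - 1 = 131.

131


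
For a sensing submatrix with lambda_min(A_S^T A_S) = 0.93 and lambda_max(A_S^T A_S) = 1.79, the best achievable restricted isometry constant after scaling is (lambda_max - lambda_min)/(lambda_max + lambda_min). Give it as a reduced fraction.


lambda_max - lambda_min = 1.79 - 0.93 = 0.86.
lambda_max + lambda_min = 1.79 + 0.93 = 2.72.
delta = 0.86/2.72 = 86/272 = 43/136.

43/136


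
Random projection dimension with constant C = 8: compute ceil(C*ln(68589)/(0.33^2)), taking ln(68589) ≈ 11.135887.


ln(68589) ≈ 11.135887.
eps^2 = 0.33^2 = 0.1089.
C*ln(N)/eps^2 ≈ 8*11.135887/0.1089 ≈ 818.0633.
m = ceil(818.0633) = 819.

819


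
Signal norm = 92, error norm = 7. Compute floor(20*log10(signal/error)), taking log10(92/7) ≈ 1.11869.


||x||/||e|| = 92/7.
log10(92/7) ≈ 1.11869.
20*log10(||x||/||e||) ≈ 20*1.11869 = 22.3738.
floor(22.3738) = 22.

22


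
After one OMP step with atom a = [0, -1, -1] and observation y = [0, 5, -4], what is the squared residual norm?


a^T a = 2.
a^T y = -1.
coeff = -1/2 = -1/2.
||r||^2 = 81/2.

81/2


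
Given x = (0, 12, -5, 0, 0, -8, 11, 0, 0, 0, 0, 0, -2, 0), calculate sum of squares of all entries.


Non-zero entries: [(1, 12), (2, -5), (5, -8), (6, 11), (12, -2)]
Squares: [144, 25, 64, 121, 4]
||x||_2^2 = sum = 358.

358


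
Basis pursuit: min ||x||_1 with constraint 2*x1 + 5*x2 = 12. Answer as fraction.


Axis intercepts:
  x1 = 6, x2 = 0: L1 = 6
  x1 = 0, x2 = 12/5: L1 = 12/5
x* = (0, 12/5)
||x*||_1 = 12/5.

12/5


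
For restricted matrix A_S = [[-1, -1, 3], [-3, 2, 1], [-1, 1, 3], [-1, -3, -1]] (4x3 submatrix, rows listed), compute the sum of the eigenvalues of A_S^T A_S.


Sum of eigenvalues of A_S^T A_S = trace(A_S^T A_S) = sum of squared column norms of A_S.
A_S^T A_S diagonal: [12, 15, 20].
trace = 12 + 15 + 20 = 47.

47


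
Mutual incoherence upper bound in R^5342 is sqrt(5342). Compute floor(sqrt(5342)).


73^2 = 5329 <= 5342 < 5476 = 74^2, so 73 <= sqrt(5342) < 74.
floor(sqrt(5342)) = 73.

73


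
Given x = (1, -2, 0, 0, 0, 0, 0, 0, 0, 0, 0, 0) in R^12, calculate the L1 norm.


Non-zero entries: [(0, 1), (1, -2)]
Absolute values: [1, 2]
||x||_1 = sum = 3.

3


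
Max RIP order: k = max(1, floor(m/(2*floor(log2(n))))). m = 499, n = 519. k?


floor(log2(519)) = 9.
2*9 = 18.
m/(2*floor(log2(n))) = 499/18 ≈ 27.7222.
floor = 27.
k = max(1, 27) = 27.

27


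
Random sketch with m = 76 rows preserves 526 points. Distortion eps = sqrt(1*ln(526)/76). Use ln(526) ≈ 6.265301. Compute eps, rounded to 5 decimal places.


ln(526) ≈ 6.265301.
1*ln(N)/m ≈ 1*6.265301/76 ≈ 0.08243817.
eps = sqrt(0.08243817) ≈ 0.2871205 ≈ 0.28712.

0.28712


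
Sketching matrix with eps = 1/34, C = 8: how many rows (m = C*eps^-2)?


1/eps = 34.
(1/eps)^2 = 1156.
m = 8*1156 = 9248.

9248


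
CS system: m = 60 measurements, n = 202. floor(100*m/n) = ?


100*m/n = 100*60/202 ≈ 29.703.
floor = 29.

29


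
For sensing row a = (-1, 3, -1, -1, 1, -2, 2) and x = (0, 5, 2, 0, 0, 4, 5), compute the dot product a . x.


Non-zero terms: ['3*5', '-1*2', '-2*4', '2*5']
Products: [15, -2, -8, 10]
y = sum = 15.

15


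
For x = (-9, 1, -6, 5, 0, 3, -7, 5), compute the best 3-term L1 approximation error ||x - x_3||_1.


Sorted |x_i| descending: [9, 7, 6, 5, 5, 3, 1, 0]
Keep top 3: [9, 7, 6]
Tail entries: [5, 5, 3, 1, 0]
L1 error = sum of tail = 14.

14


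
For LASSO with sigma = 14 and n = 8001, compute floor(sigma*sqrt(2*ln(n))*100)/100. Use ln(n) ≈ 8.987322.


ln(8001) ≈ 8.987322.
2*ln(n) ≈ 17.974644.
sqrt(2*ln(n)) ≈ sqrt(17.974644) ≈ 4.239651.
lambda ≈ 14*4.239651 = 59.355114.
floor(lambda*100)/100 = 59.35.

59.35


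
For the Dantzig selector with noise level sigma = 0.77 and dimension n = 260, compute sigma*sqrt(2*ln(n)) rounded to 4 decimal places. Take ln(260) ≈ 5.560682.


ln(260) ≈ 5.560682.
2*ln(n) ≈ 11.121364.
sqrt(2*ln(n)) ≈ sqrt(11.121364) ≈ 3.334871.
threshold ≈ 0.77*3.334871 = 2.56785067 ≈ 2.5679.

2.5679


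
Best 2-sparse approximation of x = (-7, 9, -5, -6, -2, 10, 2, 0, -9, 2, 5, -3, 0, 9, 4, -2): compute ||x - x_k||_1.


Sorted |x_i| descending: [10, 9, 9, 9, 7, 6, 5, 5, 4, 3, 2, 2, 2, 2, 0, 0]
Keep top 2: [10, 9]
Tail entries: [9, 9, 7, 6, 5, 5, 4, 3, 2, 2, 2, 2, 0, 0]
L1 error = sum of tail = 56.

56


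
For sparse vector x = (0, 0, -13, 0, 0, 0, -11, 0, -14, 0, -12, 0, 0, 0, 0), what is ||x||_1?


Non-zero entries: [(2, -13), (6, -11), (8, -14), (10, -12)]
Absolute values: [13, 11, 14, 12]
||x||_1 = sum = 50.

50


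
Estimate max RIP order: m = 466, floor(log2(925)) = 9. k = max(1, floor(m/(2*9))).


floor(log2(925)) = 9.
2*9 = 18.
m/(2*floor(log2(n))) = 466/18 ≈ 25.8889.
floor = 25.
k = max(1, 25) = 25.

25


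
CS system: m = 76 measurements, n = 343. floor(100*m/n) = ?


100*m/n = 100*76/343 ≈ 22.1574.
floor = 22.

22


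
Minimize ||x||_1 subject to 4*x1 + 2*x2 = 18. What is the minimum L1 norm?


Axis intercepts:
  x1 = 9/2, x2 = 0: L1 = 9/2
  x1 = 0, x2 = 9: L1 = 9
x* = (9/2, 0)
||x*||_1 = 9/2.

9/2


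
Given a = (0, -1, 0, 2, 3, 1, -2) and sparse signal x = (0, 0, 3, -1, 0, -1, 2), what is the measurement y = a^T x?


Non-zero terms: ['0*3', '2*-1', '1*-1', '-2*2']
Products: [0, -2, -1, -4]
y = sum = -7.

-7


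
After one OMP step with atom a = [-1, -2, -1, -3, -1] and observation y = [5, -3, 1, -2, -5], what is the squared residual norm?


a^T a = 16.
a^T y = 11.
coeff = 11/16 = 11/16.
||r||^2 = 903/16.

903/16


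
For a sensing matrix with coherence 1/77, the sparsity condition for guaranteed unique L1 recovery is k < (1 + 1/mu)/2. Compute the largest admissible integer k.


1/mu = 77.
1 + 1/mu = 78.
(1 + 1/mu)/2 = 39 is an integer and the inequality is strict, so k_max = 39 - 1 = 38.

38


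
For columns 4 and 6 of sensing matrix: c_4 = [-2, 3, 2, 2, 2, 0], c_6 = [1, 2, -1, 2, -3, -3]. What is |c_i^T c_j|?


Inner product: -2*1 + 3*2 + 2*-1 + 2*2 + 2*-3 + 0*-3
Products: [-2, 6, -2, 4, -6, 0]
Sum = 0.
|dot| = 0.

0


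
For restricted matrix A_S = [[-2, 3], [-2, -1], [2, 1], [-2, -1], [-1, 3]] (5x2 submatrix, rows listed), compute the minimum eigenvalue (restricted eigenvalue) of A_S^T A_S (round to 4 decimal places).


A_S^T A_S = [[17, -3], [-3, 21]].
trace = 38.
det = 348.
disc = trace^2 - 4*det = 1444 - 4*348 = 52.
sqrt(52) ≈ 7.211103.
lam_min = (38 - sqrt(52))/2 ≈ (38 - 7.211103)/2 = 15.3944485 ≈ 15.3944.

15.3944


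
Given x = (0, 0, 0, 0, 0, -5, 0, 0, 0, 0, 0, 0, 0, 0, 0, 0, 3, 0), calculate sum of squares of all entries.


Non-zero entries: [(5, -5), (16, 3)]
Squares: [25, 9]
||x||_2^2 = sum = 34.

34


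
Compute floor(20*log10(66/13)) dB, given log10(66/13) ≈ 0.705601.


||x||/||e|| = 66/13.
log10(66/13) ≈ 0.705601.
20*log10(||x||/||e||) ≈ 20*0.705601 = 14.11202.
floor(14.11202) = 14.

14


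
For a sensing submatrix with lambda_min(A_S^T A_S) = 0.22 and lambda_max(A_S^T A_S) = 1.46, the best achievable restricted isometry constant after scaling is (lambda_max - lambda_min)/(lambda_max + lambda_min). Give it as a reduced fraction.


lambda_max - lambda_min = 1.46 - 0.22 = 1.24.
lambda_max + lambda_min = 1.46 + 0.22 = 1.68.
delta = 1.24/1.68 = 124/168 = 31/42.

31/42


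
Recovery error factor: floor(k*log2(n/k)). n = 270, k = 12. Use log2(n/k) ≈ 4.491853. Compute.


log2(n/k) = log2(270/12) ≈ 4.491853.
k*log2(n/k) ≈ 12*4.491853 = 53.902236.
floor(53.902236) = 53.

53


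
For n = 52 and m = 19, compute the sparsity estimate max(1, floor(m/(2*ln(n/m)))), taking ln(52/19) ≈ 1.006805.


n/m = 52/19.
ln(n/m) ≈ 1.006805.
2*ln(n/m) ≈ 2.01361.
m/(2*ln(n/m)) ≈ 19/2.01361 ≈ 9.4358.
floor = 9.
k_max = max(1, 9) = 9.

9


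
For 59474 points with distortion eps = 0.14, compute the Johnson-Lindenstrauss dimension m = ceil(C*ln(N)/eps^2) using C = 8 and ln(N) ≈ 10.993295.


ln(59474) ≈ 10.993295.
eps^2 = 0.14^2 = 0.0196.
C*ln(N)/eps^2 ≈ 8*10.993295/0.0196 ≈ 4487.0592.
m = ceil(4487.0592) = 4488.

4488


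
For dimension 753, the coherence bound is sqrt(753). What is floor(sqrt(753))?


27^2 = 729 <= 753 < 784 = 28^2, so 27 <= sqrt(753) < 28.
floor(sqrt(753)) = 27.

27


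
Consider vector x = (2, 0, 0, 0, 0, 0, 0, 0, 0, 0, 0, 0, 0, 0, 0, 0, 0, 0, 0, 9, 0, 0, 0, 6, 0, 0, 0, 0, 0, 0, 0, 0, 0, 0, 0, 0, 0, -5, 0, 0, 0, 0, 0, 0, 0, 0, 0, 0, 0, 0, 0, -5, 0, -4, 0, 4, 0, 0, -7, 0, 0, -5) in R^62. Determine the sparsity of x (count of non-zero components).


Non-zero positions: [0, 19, 23, 37, 51, 53, 55, 58, 61].
Sparsity = 9.

9


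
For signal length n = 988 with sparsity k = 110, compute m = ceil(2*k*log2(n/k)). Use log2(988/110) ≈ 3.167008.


log2(n/k) = log2(988/110) ≈ 3.167008.
2*k*log2(n/k) ≈ 2*110*3.167008 = 696.74176.
m = ceil(696.74176) = 697.

697


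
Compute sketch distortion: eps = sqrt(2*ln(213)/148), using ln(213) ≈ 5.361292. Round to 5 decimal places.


ln(213) ≈ 5.361292.
2*ln(N)/m ≈ 2*5.361292/148 ≈ 0.07244989.
eps = sqrt(0.07244989) ≈ 0.2691652 ≈ 0.26917.

0.26917


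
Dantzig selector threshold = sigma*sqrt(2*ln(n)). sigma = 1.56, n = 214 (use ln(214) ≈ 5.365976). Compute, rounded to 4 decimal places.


ln(214) ≈ 5.365976.
2*ln(n) ≈ 10.731952.
sqrt(2*ln(n)) ≈ sqrt(10.731952) ≈ 3.275966.
threshold ≈ 1.56*3.275966 = 5.11050696 ≈ 5.1105.

5.1105


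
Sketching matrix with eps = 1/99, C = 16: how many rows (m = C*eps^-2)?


1/eps = 99.
(1/eps)^2 = 9801.
m = 16*9801 = 156816.

156816


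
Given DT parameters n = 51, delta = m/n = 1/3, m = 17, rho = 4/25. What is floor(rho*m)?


m = 1/3*51 = 17.
rho = 4/25.
rho*m = 4/25*17 = 2.72.
k = floor(2.72) = 2.

2


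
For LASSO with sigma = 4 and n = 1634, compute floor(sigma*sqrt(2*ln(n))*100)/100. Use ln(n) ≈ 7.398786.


ln(1634) ≈ 7.398786.
2*ln(n) ≈ 14.797572.
sqrt(2*ln(n)) ≈ sqrt(14.797572) ≈ 3.846761.
lambda ≈ 4*3.846761 = 15.387044.
floor(lambda*100)/100 = 15.38.

15.38


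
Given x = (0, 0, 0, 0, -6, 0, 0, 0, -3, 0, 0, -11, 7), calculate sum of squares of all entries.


Non-zero entries: [(4, -6), (8, -3), (11, -11), (12, 7)]
Squares: [36, 9, 121, 49]
||x||_2^2 = sum = 215.

215


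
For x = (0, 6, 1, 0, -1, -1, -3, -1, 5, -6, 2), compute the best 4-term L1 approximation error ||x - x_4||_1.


Sorted |x_i| descending: [6, 6, 5, 3, 2, 1, 1, 1, 1, 0, 0]
Keep top 4: [6, 6, 5, 3]
Tail entries: [2, 1, 1, 1, 1, 0, 0]
L1 error = sum of tail = 6.

6


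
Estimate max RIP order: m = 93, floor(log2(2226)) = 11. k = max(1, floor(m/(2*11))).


floor(log2(2226)) = 11.
2*11 = 22.
m/(2*floor(log2(n))) = 93/22 ≈ 4.2273.
floor = 4.
k = max(1, 4) = 4.

4


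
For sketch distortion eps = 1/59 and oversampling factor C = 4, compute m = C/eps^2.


1/eps = 59.
(1/eps)^2 = 3481.
m = 4*3481 = 13924.

13924


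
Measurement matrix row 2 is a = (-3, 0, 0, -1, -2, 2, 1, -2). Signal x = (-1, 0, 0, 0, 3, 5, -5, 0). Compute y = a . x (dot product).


Non-zero terms: ['-3*-1', '-2*3', '2*5', '1*-5']
Products: [3, -6, 10, -5]
y = sum = 2.

2
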